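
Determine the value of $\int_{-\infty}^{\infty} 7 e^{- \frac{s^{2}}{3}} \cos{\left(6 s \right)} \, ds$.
$\frac{7 \sqrt{3} \sqrt{\pi}}{e^{27}}$

Define $I(b) = \int_{-\infty}^{\infty} 7 e^{- \frac{s^{2}}{3}} \cos{\left(b s \right)} \, ds$.

Differentiating under the integral sign,
$$I'(b) = \int_{-\infty}^{\infty} - 7 s e^{- \frac{s^{2}}{3}} \sin{\left(b s \right)} \, ds.$$

Integrate $\int_{-\infty}^{\infty} s \sin(b s)\, e^{- \frac{s^{2}}{3}}\, ds$ by parts with $u = \sin(b s)$ and $dv = s\, e^{- \frac{s^{2}}{3}}\, ds$, giving $v = - \frac{3 e^{- \frac{s^{2}}{3}}}{2}$. The boundary term vanishes and
$$\int_{-\infty}^{\infty} s \sin(b s)\, e^{- \frac{s^{2}}{3}}\, ds = \frac{3 b}{2} \int_{-\infty}^{\infty} \cos(b s)\, e^{- \frac{s^{2}}{3}}\, ds,$$
so $I'(b) = - \frac{3 b}{2}\, I(b)$.

This is a separable first-order ODE; solving with the initial condition $I(0) = \int_{-\infty}^{\infty} 7 e^{- \frac{s^{2}}{3}}\,ds = 7 \sqrt{3} \sqrt{\pi}$ gives
$$I(b) = 7 \sqrt{3} \sqrt{\pi} e^{- \frac{3 b^{2}}{4}}.$$

Setting $b = 6$:
$$I = \frac{7 \sqrt{3} \sqrt{\pi}}{e^{27}}.$$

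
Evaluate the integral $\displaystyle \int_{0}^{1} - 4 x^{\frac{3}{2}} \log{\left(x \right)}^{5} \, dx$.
$\frac{6144}{3125}$

Start from the elementary integral
$$J(a) = \int_{0}^{1} - 4 x^{a} \, dx = - \frac{4}{a + 1}.$$

Differentiating under the integral sign brings down a factor of $\ln x$:
$$\frac{dJ}{da} = \int_{0}^{1} - 4 x^{a} \log{\left(x \right)} \, dx = \frac{4}{\left(a + 1\right)^{2}}.$$

Repeating $5$ times in total — each differentiation brings down another $\ln x$ — gives
$$\frac{d^{5}J}{da^{5}} = \int_{0}^{1} - 4 x^{a} \log{\left(x \right)}^{5} \, dx = \frac{480}{\left(a + 1\right)^{6}},$$
and the integrand here is exactly the target integrand, so $I = \frac{480}{\left(a + 1\right)^{6}}$.

Setting $a = \frac{3}{2}$:
$$I = \frac{6144}{3125}.$$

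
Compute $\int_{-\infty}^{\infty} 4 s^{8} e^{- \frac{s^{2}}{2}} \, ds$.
$420 \sqrt{2} \sqrt{\pi}$

Begin with the known integral
$$J(a) = \int_{-\infty}^{\infty} 4 e^{- a s^{2}} \, ds = \frac{4 \sqrt{\pi}}{\sqrt{a}}.$$

Differentiating under the integral sign brings down a factor of $(-s^2)$:
$$\frac{dJ}{da} = \int_{-\infty}^{\infty} - 4 s^{2} e^{- a s^{2}} \, ds = - \frac{2 \sqrt{\pi}}{a^{\frac{3}{2}}}.$$

Repeating $4$ times in total — each differentiation brings down another $(-s^2)$ — gives
$$\frac{d^{4}J}{da^{4}} = \int_{-\infty}^{\infty} 4 s^{8} e^{- a s^{2}} \, ds = \frac{105 \sqrt{\pi}}{4 a^{\frac{9}{2}}},$$
and the integrand here is exactly the target integrand, so $I = \frac{105 \sqrt{\pi}}{4 a^{\frac{9}{2}}}$.

Setting $a = \frac{1}{2}$:
$$I = 420 \sqrt{2} \sqrt{\pi}.$$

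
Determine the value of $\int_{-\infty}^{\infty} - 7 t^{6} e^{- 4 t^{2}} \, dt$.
$- \frac{105 \sqrt{\pi}}{1024}$

Consider the simpler parametrised integral
$$J(a) = \int_{-\infty}^{\infty} - 7 e^{- a t^{2}} \, dt = - \frac{7 \sqrt{\pi}}{\sqrt{a}}.$$

Differentiating under the integral sign brings down a factor of $(-t^2)$:
$$\frac{dJ}{da} = \int_{-\infty}^{\infty} 7 t^{2} e^{- a t^{2}} \, dt = \frac{7 \sqrt{\pi}}{2 a^{\frac{3}{2}}}.$$

Repeating $3$ times in total — each differentiation brings down another $(-t^2)$ — gives
$$\frac{d^{3}J}{da^{3}} = \int_{-\infty}^{\infty} 7 t^{6} e^{- a t^{2}} \, dt = \frac{105 \sqrt{\pi}}{8 a^{\frac{7}{2}}},$$
and the integrand here is $(-1)^{3}$ times the target integrand, so $I = (-1)^{3}\,\frac{d^{3}J}{da^{3}} = - \frac{105 \sqrt{\pi}}{8 a^{\frac{7}{2}}}$.

Setting $a = 4$:
$$I = - \frac{105 \sqrt{\pi}}{1024}.$$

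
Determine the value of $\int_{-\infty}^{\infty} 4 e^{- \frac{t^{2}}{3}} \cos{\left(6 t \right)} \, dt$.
$\frac{4 \sqrt{3} \sqrt{\pi}}{e^{27}}$

Define $I(b) = \int_{-\infty}^{\infty} 4 e^{- \frac{t^{2}}{3}} \cos{\left(b t \right)} \, dt$.

Differentiating under the integral sign,
$$I'(b) = \int_{-\infty}^{\infty} - 4 t e^{- \frac{t^{2}}{3}} \sin{\left(b t \right)} \, dt.$$

Integrate $\int_{-\infty}^{\infty} t \sin(b t)\, e^{- \frac{t^{2}}{3}}\, dt$ by parts with $u = \sin(b t)$ and $dv = t\, e^{- \frac{t^{2}}{3}}\, dt$, giving $v = - \frac{3 e^{- \frac{t^{2}}{3}}}{2}$. The boundary term vanishes and
$$\int_{-\infty}^{\infty} t \sin(b t)\, e^{- \frac{t^{2}}{3}}\, dt = \frac{3 b}{2} \int_{-\infty}^{\infty} \cos(b t)\, e^{- \frac{t^{2}}{3}}\, dt,$$
so $I'(b) = - \frac{3 b}{2}\, I(b)$.

This is a separable first-order ODE; solving with the initial condition $I(0) = \int_{-\infty}^{\infty} 4 e^{- \frac{t^{2}}{3}}\,dt = 4 \sqrt{3} \sqrt{\pi}$ gives
$$I(b) = 4 \sqrt{3} \sqrt{\pi} e^{- \frac{3 b^{2}}{4}}.$$

Setting $b = 6$:
$$I = \frac{4 \sqrt{3} \sqrt{\pi}}{e^{27}}.$$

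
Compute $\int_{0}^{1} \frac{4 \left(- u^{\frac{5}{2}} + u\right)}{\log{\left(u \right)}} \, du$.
$\log{\left(\frac{256}{2401} \right)}$

Consider the one-parameter family: let $I(a) = \int_{0}^{1} \frac{4 \left(u - u^{a}\right)}{\log{\left(u \right)}} \, du$.

Since $\dfrac{\partial}{\partial a}\,u^{a} = u^{a} \ln u$, the $\ln u$ in the denominator cancels and
$$\frac{dI}{da} = \int_{0}^{1} -4 u^{a} \, du = -4 \left[\frac{u^{a+1}}{a+1}\right]_0^1 = - \frac{4}{a + 1}.$$

Integrating with respect to $a$ gives $I(a) = \log{\left(\frac{16}{\left(a + 1\right)^{4}} \right)} + C$.

At $a = 1$ the integrand is identically $0$, so $I(1) = 0$. The closed form gives $0$, hence $C = 0$.

Setting $a = \frac{5}{2}$:
$$I = \log{\left(\frac{256}{2401} \right)}.$$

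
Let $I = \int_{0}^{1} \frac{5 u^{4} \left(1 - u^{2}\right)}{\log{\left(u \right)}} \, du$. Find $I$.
$\log{\left(\frac{3125}{16807} \right)}$

Introduce a parameter $a$ in the exponent: let $I(a) = \int_{0}^{1} \frac{5 \left(u^{4} - u^{a}\right)}{\log{\left(u \right)}} \, du$.

Since $\dfrac{\partial}{\partial a}\,u^{a} = u^{a} \ln u$, the $\ln u$ in the denominator cancels and
$$\frac{dI}{da} = \int_{0}^{1} -5 u^{a} \, du = -5 \left[\frac{u^{a+1}}{a+1}\right]_0^1 = - \frac{5}{a + 1}.$$

Integrating with respect to $a$ gives $I(a) = \log{\left(\frac{3125}{\left(a + 1\right)^{5}} \right)} + C$.

At $a = 4$ the integrand is identically $0$, so $I(4) = 0$. The closed form gives $0$, hence $C = 0$.

Setting $a = 6$:
$$I = \log{\left(\frac{3125}{16807} \right)}.$$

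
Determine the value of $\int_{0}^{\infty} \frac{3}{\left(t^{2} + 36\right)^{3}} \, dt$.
$\frac{\pi}{13824}$

Recall the elementary integral
$$J(a) = \int_{0}^{\infty} \frac{3}{a^{2} + t^{2}} \, dt = \frac{3 \pi}{2 a}.$$

Differentiating under the integral sign with respect to $a$,
$$\frac{dJ}{da} = \int_{0}^{\infty} - \frac{6 a}{\left(a^{2} + t^{2}\right)^{2}} \, dt = - \frac{3 \pi}{2 a^{2}},$$
so $\int_{0}^{\infty} \frac{3}{\left(a^{2} + t^{2}\right)^{2}} \, dt = \frac{3 \pi}{4 a^{3}}$.

Repeating — each differentiation of $1/(t^2+a^2)^j$ produces $-2ja/(t^2+a^2)^{j+1}$ — and dividing through by $-2ja$ at each step yields, after $2$ differentiations in total,
$$\int_{0}^{\infty} \frac{3}{\left(a^{2} + t^{2}\right)^{3}} \, dt = \frac{9 \pi}{16 a^{5}}.$$

Setting $a = 6$:
$$I = \frac{\pi}{13824}.$$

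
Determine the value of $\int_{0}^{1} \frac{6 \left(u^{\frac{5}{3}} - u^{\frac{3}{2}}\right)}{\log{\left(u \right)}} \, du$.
$\log{\left(\frac{16777216}{11390625} \right)}$

Introduce a parameter $a$ in the exponent: let $I(a) = \int_{0}^{1} \frac{6 \left(- u^{\frac{3}{2}} + u^{a}\right)}{\log{\left(u \right)}} \, du$.

Since $\dfrac{\partial}{\partial a}\,u^{a} = u^{a} \ln u$, the $\ln u$ in the denominator cancels and
$$\frac{dI}{da} = \int_{0}^{1} 6 u^{a} \, du = 6 \left[\frac{u^{a+1}}{a+1}\right]_0^1 = \frac{6}{a + 1}.$$

Integrating with respect to $a$ gives $I(a) = \log{\left(\frac{64 \left(a + 1\right)^{6}}{15625} \right)} + C$.

At $a = \frac{3}{2}$ the integrand is identically $0$, so $I(\frac{3}{2}) = 0$. The closed form gives $0$, hence $C = 0$.

Setting $a = \frac{5}{3}$:
$$I = \log{\left(\frac{16777216}{11390625} \right)}.$$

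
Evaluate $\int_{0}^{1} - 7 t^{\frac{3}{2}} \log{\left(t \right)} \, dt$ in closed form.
$\frac{28}{25}$

Start from the elementary integral
$$J(a) = \int_{0}^{1} - 7 t^{a} \, dt = - \frac{7}{a + 1}.$$

Differentiating under the integral sign brings down a factor of $\ln t$:
$$\frac{dJ}{da} = \int_{0}^{1} - 7 t^{a} \log{\left(t \right)} \, dt = \frac{7}{\left(a + 1\right)^{2}}.$$

The integral on the left is $I$, so $I = \frac{7}{\left(a + 1\right)^{2}}$.

Setting $a = \frac{3}{2}$:
$$I = \frac{28}{25}.$$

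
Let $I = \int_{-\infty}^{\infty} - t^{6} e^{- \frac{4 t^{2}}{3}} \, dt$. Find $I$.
$- \frac{405 \sqrt{3} \sqrt{\pi}}{1024}$

Start from the elementary integral
$$J(a) = \int_{-\infty}^{\infty} - e^{- a t^{2}} \, dt = - \frac{\sqrt{\pi}}{\sqrt{a}}.$$

Differentiating under the integral sign brings down a factor of $(-t^2)$:
$$\frac{dJ}{da} = \int_{-\infty}^{\infty} t^{2} e^{- a t^{2}} \, dt = \frac{\sqrt{\pi}}{2 a^{\frac{3}{2}}}.$$

Repeating $3$ times in total — each differentiation brings down another $(-t^2)$ — gives
$$\frac{d^{3}J}{da^{3}} = \int_{-\infty}^{\infty} t^{6} e^{- a t^{2}} \, dt = \frac{15 \sqrt{\pi}}{8 a^{\frac{7}{2}}},$$
and the integrand here is $(-1)^{3}$ times the target integrand, so $I = (-1)^{3}\,\frac{d^{3}J}{da^{3}} = - \frac{15 \sqrt{\pi}}{8 a^{\frac{7}{2}}}$.

Setting $a = \frac{4}{3}$:
$$I = - \frac{405 \sqrt{3} \sqrt{\pi}}{1024}.$$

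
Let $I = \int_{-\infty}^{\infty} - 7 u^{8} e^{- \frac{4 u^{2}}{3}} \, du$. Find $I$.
$- \frac{59535 \sqrt{3} \sqrt{\pi}}{8192}$

Consider the simpler parametrised integral
$$J(a) = \int_{-\infty}^{\infty} - 7 e^{- a u^{2}} \, du = - \frac{7 \sqrt{\pi}}{\sqrt{a}}.$$

Differentiating under the integral sign brings down a factor of $(-u^2)$:
$$\frac{dJ}{da} = \int_{-\infty}^{\infty} 7 u^{2} e^{- a u^{2}} \, du = \frac{7 \sqrt{\pi}}{2 a^{\frac{3}{2}}}.$$

Repeating $4$ times in total — each differentiation brings down another $(-u^2)$ — gives
$$\frac{d^{4}J}{da^{4}} = \int_{-\infty}^{\infty} - 7 u^{8} e^{- a u^{2}} \, du = - \frac{735 \sqrt{\pi}}{16 a^{\frac{9}{2}}},$$
and the integrand here is exactly the target integrand, so $I = - \frac{735 \sqrt{\pi}}{16 a^{\frac{9}{2}}}$.

Setting $a = \frac{4}{3}$:
$$I = - \frac{59535 \sqrt{3} \sqrt{\pi}}{8192}.$$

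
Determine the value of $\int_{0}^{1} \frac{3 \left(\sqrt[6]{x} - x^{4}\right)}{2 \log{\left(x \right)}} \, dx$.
$\log{\left(\frac{7 \sqrt{210}}{900} \right)}$

Introduce a parameter $a$ in the exponent: let $I(a) = \int_{0}^{1} \frac{3 \left(- x^{4} + x^{a}\right)}{2 \log{\left(x \right)}} \, dx$.

Since $\dfrac{\partial}{\partial a}\,x^{a} = x^{a} \ln x$, the $\ln x$ in the denominator cancels and
$$\frac{dI}{da} = \int_{0}^{1} \frac{3}{2} x^{a} \, dx = \frac{3}{2} \left[\frac{x^{a+1}}{a+1}\right]_0^1 = \frac{3}{2 \left(a + 1\right)}.$$

Integrating with respect to $a$ gives $I(a) = \frac{3 \log{\left(a + 1 \right)}}{2} - \frac{3 \log{\left(5 \right)}}{2} + C$.

At $a = 4$ the integrand is identically $0$, so $I(4) = 0$. The closed form gives $0$, hence $C = 0$.

Setting $a = \frac{1}{6}$:
$$I = \log{\left(\frac{7 \sqrt{210}}{900} \right)}.$$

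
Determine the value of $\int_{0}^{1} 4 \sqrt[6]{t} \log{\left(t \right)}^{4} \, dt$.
$\frac{746496}{16807}$

Begin with the known integral
$$J(a) = \int_{0}^{1} 4 t^{a} \, dt = \frac{4}{a + 1}.$$

Differentiating under the integral sign brings down a factor of $\ln t$:
$$\frac{dJ}{da} = \int_{0}^{1} 4 t^{a} \log{\left(t \right)} \, dt = - \frac{4}{\left(a + 1\right)^{2}}.$$

Repeating $4$ times in total — each differentiation brings down another $\ln t$ — gives
$$\frac{d^{4}J}{da^{4}} = \int_{0}^{1} 4 t^{a} \log{\left(t \right)}^{4} \, dt = \frac{96}{\left(a + 1\right)^{5}},$$
and the integrand here is exactly the target integrand, so $I = \frac{96}{\left(a + 1\right)^{5}}$.

Setting $a = \frac{1}{6}$:
$$I = \frac{746496}{16807}.$$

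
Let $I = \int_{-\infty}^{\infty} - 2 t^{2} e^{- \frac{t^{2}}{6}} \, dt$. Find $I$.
$- 6 \sqrt{6} \sqrt{\pi}$

Consider the simpler parametrised integral
$$J(a) = \int_{-\infty}^{\infty} - 2 e^{- a t^{2}} \, dt = - \frac{2 \sqrt{\pi}}{\sqrt{a}}.$$

Differentiating under the integral sign brings down a factor of $(-t^2)$:
$$\frac{dJ}{da} = \int_{-\infty}^{\infty} 2 t^{2} e^{- a t^{2}} \, dt = \frac{\sqrt{\pi}}{a^{\frac{3}{2}}}.$$

The integral on the left is $-I$, so $I = - \frac{\sqrt{\pi}}{a^{\frac{3}{2}}}$.

Setting $a = \frac{1}{6}$:
$$I = - 6 \sqrt{6} \sqrt{\pi}.$$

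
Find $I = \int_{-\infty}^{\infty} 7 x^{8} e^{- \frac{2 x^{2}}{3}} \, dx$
$\frac{59535 \sqrt{6} \sqrt{\pi}}{512}$

Consider the simpler parametrised integral
$$J(a) = \int_{-\infty}^{\infty} 7 e^{- a x^{2}} \, dx = \frac{7 \sqrt{\pi}}{\sqrt{a}}.$$

Differentiating under the integral sign brings down a factor of $(-x^2)$:
$$\frac{dJ}{da} = \int_{-\infty}^{\infty} - 7 x^{2} e^{- a x^{2}} \, dx = - \frac{7 \sqrt{\pi}}{2 a^{\frac{3}{2}}}.$$

Repeating $4$ times in total — each differentiation brings down another $(-x^2)$ — gives
$$\frac{d^{4}J}{da^{4}} = \int_{-\infty}^{\infty} 7 x^{8} e^{- a x^{2}} \, dx = \frac{735 \sqrt{\pi}}{16 a^{\frac{9}{2}}},$$
and the integrand here is exactly the target integrand, so $I = \frac{735 \sqrt{\pi}}{16 a^{\frac{9}{2}}}$.

Setting $a = \frac{2}{3}$:
$$I = \frac{59535 \sqrt{6} \sqrt{\pi}}{512}.$$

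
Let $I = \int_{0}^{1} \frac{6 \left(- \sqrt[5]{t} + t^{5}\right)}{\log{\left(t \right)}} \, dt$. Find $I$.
$\log{\left(15625 \right)}$

Introduce a parameter $a$ in the exponent: let $I(a) = \int_{0}^{1} \frac{6 \left(t^{5} - t^{a}\right)}{\log{\left(t \right)}} \, dt$.

Since $\dfrac{\partial}{\partial a}\,t^{a} = t^{a} \ln t$, the $\ln t$ in the denominator cancels and
$$\frac{dI}{da} = \int_{0}^{1} -6 t^{a} \, dt = -6 \left[\frac{t^{a+1}}{a+1}\right]_0^1 = - \frac{6}{a + 1}.$$

Integrating with respect to $a$ gives $I(a) = \log{\left(\frac{46656}{\left(a + 1\right)^{6}} \right)} + C$.

At $a = 5$ the integrand is identically $0$, so $I(5) = 0$. The closed form gives $0$, hence $C = 0$.

Setting $a = \frac{1}{5}$:
$$I = \log{\left(15625 \right)}.$$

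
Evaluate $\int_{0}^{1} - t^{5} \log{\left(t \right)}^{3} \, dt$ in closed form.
$\frac{1}{216}$

Consider the simpler parametrised integral
$$J(a) = \int_{0}^{1} - t^{a} \, dt = - \frac{1}{a + 1}.$$

Differentiating under the integral sign brings down a factor of $\ln t$:
$$\frac{dJ}{da} = \int_{0}^{1} - t^{a} \log{\left(t \right)} \, dt = \frac{1}{\left(a + 1\right)^{2}}.$$

Repeating $3$ times in total — each differentiation brings down another $\ln t$ — gives
$$\frac{d^{3}J}{da^{3}} = \int_{0}^{1} - t^{a} \log{\left(t \right)}^{3} \, dt = \frac{6}{\left(a + 1\right)^{4}},$$
and the integrand here is exactly the target integrand, so $I = \frac{6}{\left(a + 1\right)^{4}}$.

Setting $a = 5$:
$$I = \frac{1}{216}.$$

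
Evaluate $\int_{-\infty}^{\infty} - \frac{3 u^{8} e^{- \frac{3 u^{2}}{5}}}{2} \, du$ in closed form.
$- \frac{21875 \sqrt{15} \sqrt{\pi}}{864}$

Start from the elementary integral
$$J(a) = \int_{-\infty}^{\infty} - \frac{3 e^{- a u^{2}}}{2} \, du = - \frac{3 \sqrt{\pi}}{2 \sqrt{a}}.$$

Differentiating under the integral sign brings down a factor of $(-u^2)$:
$$\frac{dJ}{da} = \int_{-\infty}^{\infty} \frac{3 u^{2} e^{- a u^{2}}}{2} \, du = \frac{3 \sqrt{\pi}}{4 a^{\frac{3}{2}}}.$$

Repeating $4$ times in total — each differentiation brings down another $(-u^2)$ — gives
$$\frac{d^{4}J}{da^{4}} = \int_{-\infty}^{\infty} - \frac{3 u^{8} e^{- a u^{2}}}{2} \, du = - \frac{315 \sqrt{\pi}}{32 a^{\frac{9}{2}}},$$
and the integrand here is exactly the target integrand, so $I = - \frac{315 \sqrt{\pi}}{32 a^{\frac{9}{2}}}$.

Setting $a = \frac{3}{5}$:
$$I = - \frac{21875 \sqrt{15} \sqrt{\pi}}{864}.$$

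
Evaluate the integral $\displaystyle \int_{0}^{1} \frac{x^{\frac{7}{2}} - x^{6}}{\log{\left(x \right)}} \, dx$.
$\log{\left(\frac{9}{14} \right)}$

Introduce a parameter $a$ in the exponent: let $I(a) = \int_{0}^{1} \frac{- x^{6} + x^{a}}{\log{\left(x \right)}} \, dx$.

Since $\dfrac{\partial}{\partial a}\,x^{a} = x^{a} \ln x$, the $\ln x$ in the denominator cancels and
$$\frac{dI}{da} = \int_{0}^{1} x^{a} \, dx = \left[\frac{x^{a+1}}{a+1}\right]_0^1 = \frac{1}{a + 1}.$$

Integrating with respect to $a$ gives $I(a) = \log{\left(\frac{a}{7} + \frac{1}{7} \right)} + C$.

At $a = 6$ the integrand is identically $0$, so $I(6) = 0$. The closed form gives $0$, hence $C = 0$.

Setting $a = \frac{7}{2}$:
$$I = \log{\left(\frac{9}{14} \right)}.$$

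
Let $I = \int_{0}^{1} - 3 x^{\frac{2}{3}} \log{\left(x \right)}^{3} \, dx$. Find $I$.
$\frac{1458}{625}$

Start from the elementary integral
$$J(a) = \int_{0}^{1} - 3 x^{a} \, dx = - \frac{3}{a + 1}.$$

Differentiating under the integral sign brings down a factor of $\ln x$:
$$\frac{dJ}{da} = \int_{0}^{1} - 3 x^{a} \log{\left(x \right)} \, dx = \frac{3}{\left(a + 1\right)^{2}}.$$

Repeating $3$ times in total — each differentiation brings down another $\ln x$ — gives
$$\frac{d^{3}J}{da^{3}} = \int_{0}^{1} - 3 x^{a} \log{\left(x \right)}^{3} \, dx = \frac{18}{\left(a + 1\right)^{4}},$$
and the integrand here is exactly the target integrand, so $I = \frac{18}{\left(a + 1\right)^{4}}$.

Setting $a = \frac{2}{3}$:
$$I = \frac{1458}{625}.$$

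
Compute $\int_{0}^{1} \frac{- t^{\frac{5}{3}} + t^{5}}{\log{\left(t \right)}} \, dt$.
$\log{\left(\frac{9}{4} \right)}$

Introduce a parameter $a$ in the exponent: let $I(a) = \int_{0}^{1} \frac{- t^{\frac{5}{3}} + t^{a}}{\log{\left(t \right)}} \, dt$.

Since $\dfrac{\partial}{\partial a}\,t^{a} = t^{a} \ln t$, the $\ln t$ in the denominator cancels and
$$\frac{dI}{da} = \int_{0}^{1} t^{a} \, dt = \left[\frac{t^{a+1}}{a+1}\right]_0^1 = \frac{1}{a + 1}.$$

Integrating with respect to $a$ gives $I(a) = \log{\left(\frac{3 a}{8} + \frac{3}{8} \right)} + C$.

At $a = \frac{5}{3}$ the integrand is identically $0$, so $I(\frac{5}{3}) = 0$. The closed form gives $0$, hence $C = 0$.

Setting $a = 5$:
$$I = \log{\left(\frac{9}{4} \right)}.$$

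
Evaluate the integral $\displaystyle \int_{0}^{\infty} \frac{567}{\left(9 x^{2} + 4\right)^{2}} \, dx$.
$\frac{189 \pi}{32}$

Recall the elementary integral
$$J(a) = \int_{0}^{\infty} \frac{7}{a^{2} + x^{2}} \, dx = \frac{7 \pi}{2 a}.$$

Differentiating under the integral sign with respect to $a$,
$$\frac{dJ}{da} = \int_{0}^{\infty} - \frac{14 a}{\left(a^{2} + x^{2}\right)^{2}} \, dx = - \frac{7 \pi}{2 a^{2}},$$
so $\int_{0}^{\infty} \frac{7}{\left(a^{2} + x^{2}\right)^{2}} \, dx = \frac{7 \pi}{4 a^{3}}$.

Setting $a = \frac{2}{3}$:
$$I = \frac{189 \pi}{32}.$$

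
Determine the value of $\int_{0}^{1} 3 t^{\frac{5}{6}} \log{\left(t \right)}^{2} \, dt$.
$\frac{1296}{1331}$

Begin with the known integral
$$J(a) = \int_{0}^{1} 3 t^{a} \, dt = \frac{3}{a + 1}.$$

Differentiating under the integral sign brings down a factor of $\ln t$:
$$\frac{dJ}{da} = \int_{0}^{1} 3 t^{a} \log{\left(t \right)} \, dt = - \frac{3}{\left(a + 1\right)^{2}}.$$

Repeating twice in total — each differentiation brings down another $\ln t$ — gives
$$\frac{d^{2}J}{da^{2}} = \int_{0}^{1} 3 t^{a} \log{\left(t \right)}^{2} \, dt = \frac{6}{\left(a + 1\right)^{3}},$$
and the integrand here is exactly the target integrand, so $I = \frac{6}{\left(a + 1\right)^{3}}$.

Setting $a = \frac{5}{6}$:
$$I = \frac{1296}{1331}.$$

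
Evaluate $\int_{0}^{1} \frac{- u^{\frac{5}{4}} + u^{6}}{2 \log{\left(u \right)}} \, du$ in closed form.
$\log{\left(\frac{2 \sqrt{7}}{3} \right)}$

Replace the exponent $\frac{5}{4}$ by a parameter $a$: let $I(a) = \int_{0}^{1} \frac{u^{6} - u^{a}}{2 \log{\left(u \right)}} \, du$.

Since $\dfrac{\partial}{\partial a}\,u^{a} = u^{a} \ln u$, the $\ln u$ in the denominator cancels and
$$\frac{dI}{da} = \int_{0}^{1} - \frac{1}{2} u^{a} \, du = - \frac{1}{2} \left[\frac{u^{a+1}}{a+1}\right]_0^1 = - \frac{1}{2 a + 2}.$$

Integrating with respect to $a$ gives $I(a) = - \frac{\log{\left(a + 1 \right)}}{2} + \frac{\log{\left(7 \right)}}{2} + C$.

At $a = 6$ the integrand is identically $0$, so $I(6) = 0$. The closed form gives $0$, hence $C = 0$.

Setting $a = \frac{5}{4}$:
$$I = \log{\left(\frac{2 \sqrt{7}}{3} \right)}.$$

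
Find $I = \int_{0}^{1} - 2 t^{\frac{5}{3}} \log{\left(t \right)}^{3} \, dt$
$\frac{243}{1024}$

Begin with the known integral
$$J(a) = \int_{0}^{1} - 2 t^{a} \, dt = - \frac{2}{a + 1}.$$

Differentiating under the integral sign brings down a factor of $\ln t$:
$$\frac{dJ}{da} = \int_{0}^{1} - 2 t^{a} \log{\left(t \right)} \, dt = \frac{2}{\left(a + 1\right)^{2}}.$$

Repeating $3$ times in total — each differentiation brings down another $\ln t$ — gives
$$\frac{d^{3}J}{da^{3}} = \int_{0}^{1} - 2 t^{a} \log{\left(t \right)}^{3} \, dt = \frac{12}{\left(a + 1\right)^{4}},$$
and the integrand here is exactly the target integrand, so $I = \frac{12}{\left(a + 1\right)^{4}}$.

Setting $a = \frac{5}{3}$:
$$I = \frac{243}{1024}.$$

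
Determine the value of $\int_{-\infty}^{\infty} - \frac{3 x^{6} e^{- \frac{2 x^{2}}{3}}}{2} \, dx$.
$- \frac{1215 \sqrt{6} \sqrt{\pi}}{256}$

Consider the simpler parametrised integral
$$J(a) = \int_{-\infty}^{\infty} - \frac{3 e^{- a x^{2}}}{2} \, dx = - \frac{3 \sqrt{\pi}}{2 \sqrt{a}}.$$

Differentiating under the integral sign brings down a factor of $(-x^2)$:
$$\frac{dJ}{da} = \int_{-\infty}^{\infty} \frac{3 x^{2} e^{- a x^{2}}}{2} \, dx = \frac{3 \sqrt{\pi}}{4 a^{\frac{3}{2}}}.$$

Repeating $3$ times in total — each differentiation brings down another $(-x^2)$ — gives
$$\frac{d^{3}J}{da^{3}} = \int_{-\infty}^{\infty} \frac{3 x^{6} e^{- a x^{2}}}{2} \, dx = \frac{45 \sqrt{\pi}}{16 a^{\frac{7}{2}}},$$
and the integrand here is $(-1)^{3}$ times the target integrand, so $I = (-1)^{3}\,\frac{d^{3}J}{da^{3}} = - \frac{45 \sqrt{\pi}}{16 a^{\frac{7}{2}}}$.

Setting $a = \frac{2}{3}$:
$$I = - \frac{1215 \sqrt{6} \sqrt{\pi}}{256}.$$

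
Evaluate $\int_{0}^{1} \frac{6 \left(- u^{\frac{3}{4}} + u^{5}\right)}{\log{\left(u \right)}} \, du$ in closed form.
$\log{\left(\frac{191102976}{117649} \right)}$

Introduce a parameter $a$ in the exponent: let $I(a) = \int_{0}^{1} \frac{6 \left(u^{5} - u^{a}\right)}{\log{\left(u \right)}} \, du$.

Since $\dfrac{\partial}{\partial a}\,u^{a} = u^{a} \ln u$, the $\ln u$ in the denominator cancels and
$$\frac{dI}{da} = \int_{0}^{1} -6 u^{a} \, du = -6 \left[\frac{u^{a+1}}{a+1}\right]_0^1 = - \frac{6}{a + 1}.$$

Integrating with respect to $a$ gives $I(a) = \log{\left(\frac{46656}{\left(a + 1\right)^{6}} \right)} + C$.

At $a = 5$ the integrand is identically $0$, so $I(5) = 0$. The closed form gives $0$, hence $C = 0$.

Setting $a = \frac{3}{4}$:
$$I = \log{\left(\frac{191102976}{117649} \right)}.$$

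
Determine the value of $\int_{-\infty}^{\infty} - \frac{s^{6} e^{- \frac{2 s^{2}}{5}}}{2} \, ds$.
$- \frac{1875 \sqrt{10} \sqrt{\pi}}{256}$

Begin with the known integral
$$J(a) = \int_{-\infty}^{\infty} - \frac{e^{- a s^{2}}}{2} \, ds = - \frac{\sqrt{\pi}}{2 \sqrt{a}}.$$

Differentiating under the integral sign brings down a factor of $(-s^2)$:
$$\frac{dJ}{da} = \int_{-\infty}^{\infty} \frac{s^{2} e^{- a s^{2}}}{2} \, ds = \frac{\sqrt{\pi}}{4 a^{\frac{3}{2}}}.$$

Repeating $3$ times in total — each differentiation brings down another $(-s^2)$ — gives
$$\frac{d^{3}J}{da^{3}} = \int_{-\infty}^{\infty} \frac{s^{6} e^{- a s^{2}}}{2} \, ds = \frac{15 \sqrt{\pi}}{16 a^{\frac{7}{2}}},$$
and the integrand here is $(-1)^{3}$ times the target integrand, so $I = (-1)^{3}\,\frac{d^{3}J}{da^{3}} = - \frac{15 \sqrt{\pi}}{16 a^{\frac{7}{2}}}$.

Setting $a = \frac{2}{5}$:
$$I = - \frac{1875 \sqrt{10} \sqrt{\pi}}{256}.$$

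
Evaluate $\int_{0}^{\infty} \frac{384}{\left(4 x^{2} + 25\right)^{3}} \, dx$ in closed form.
$\frac{36 \pi}{3125}$

Begin with the known result
$$J(a) = \int_{0}^{\infty} \frac{6}{a^{2} + x^{2}} \, dx = \frac{3 \pi}{a}.$$

Differentiating under the integral sign with respect to $a$,
$$\frac{dJ}{da} = \int_{0}^{\infty} - \frac{12 a}{\left(a^{2} + x^{2}\right)^{2}} \, dx = - \frac{3 \pi}{a^{2}},$$
so $\int_{0}^{\infty} \frac{6}{\left(a^{2} + x^{2}\right)^{2}} \, dx = \frac{3 \pi}{2 a^{3}}$.

Repeating — each differentiation of $1/(x^2+a^2)^j$ produces $-2ja/(x^2+a^2)^{j+1}$ — and dividing through by $-2ja$ at each step yields, after $2$ differentiations in total,
$$\int_{0}^{\infty} \frac{6}{\left(a^{2} + x^{2}\right)^{3}} \, dx = \frac{9 \pi}{8 a^{5}}.$$

Setting $a = \frac{5}{2}$:
$$I = \frac{36 \pi}{3125}.$$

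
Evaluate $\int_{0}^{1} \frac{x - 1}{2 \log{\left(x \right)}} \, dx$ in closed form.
$\frac{\log{\left(2 \right)}}{2}$

Consider the one-parameter family: let $I(a) = \int_{0}^{1} \frac{x^{a} - 1}{2 \log{\left(x \right)}} \, dx$.

Since $\dfrac{\partial}{\partial a}\,x^{a} = x^{a} \ln x$, the $\ln x$ in the denominator cancels and
$$\frac{dI}{da} = \int_{0}^{1} \frac{1}{2} x^{a} \, dx = \frac{1}{2} \left[\frac{x^{a+1}}{a+1}\right]_0^1 = \frac{1}{2 \left(a + 1\right)}.$$

Integrating with respect to $a$ gives $I(a) = \frac{\log{\left(a + 1 \right)}}{2} + C$.

At $a = 0$ the integrand is identically $0$, so $I(0) = 0$. The closed form gives $0$, hence $C = 0$.

Setting $a = 1$:
$$I = \frac{\log{\left(2 \right)}}{2}.$$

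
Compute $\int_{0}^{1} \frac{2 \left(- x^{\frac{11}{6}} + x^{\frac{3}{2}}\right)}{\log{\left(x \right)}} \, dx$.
$\log{\left(\frac{225}{289} \right)}$

Consider the one-parameter family: let $I(a) = \int_{0}^{1} \frac{2 \left(- x^{\frac{11}{6}} + x^{a}\right)}{\log{\left(x \right)}} \, dx$.

Since $\dfrac{\partial}{\partial a}\,x^{a} = x^{a} \ln x$, the $\ln x$ in the denominator cancels and
$$\frac{dI}{da} = \int_{0}^{1} 2 x^{a} \, dx = 2 \left[\frac{x^{a+1}}{a+1}\right]_0^1 = \frac{2}{a + 1}.$$

Integrating with respect to $a$ gives $I(a) = \log{\left(\frac{36 \left(a + 1\right)^{2}}{289} \right)} + C$.

At $a = \frac{11}{6}$ the integrand is identically $0$, so $I(\frac{11}{6}) = 0$. The closed form gives $0$, hence $C = 0$.

Setting $a = \frac{3}{2}$:
$$I = \log{\left(\frac{225}{289} \right)}.$$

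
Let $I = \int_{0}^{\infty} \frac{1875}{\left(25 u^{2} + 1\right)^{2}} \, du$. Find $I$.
$\frac{375 \pi}{4}$

Recall the elementary integral
$$J(a) = \int_{0}^{\infty} \frac{3}{a^{2} + u^{2}} \, du = \frac{3 \pi}{2 a}.$$

Differentiating under the integral sign with respect to $a$,
$$\frac{dJ}{da} = \int_{0}^{\infty} - \frac{6 a}{\left(a^{2} + u^{2}\right)^{2}} \, du = - \frac{3 \pi}{2 a^{2}},$$
so $\int_{0}^{\infty} \frac{3}{\left(a^{2} + u^{2}\right)^{2}} \, du = \frac{3 \pi}{4 a^{3}}$.

Setting $a = \frac{1}{5}$:
$$I = \frac{375 \pi}{4}.$$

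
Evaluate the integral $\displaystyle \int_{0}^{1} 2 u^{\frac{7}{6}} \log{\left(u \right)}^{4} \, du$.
$\frac{373248}{371293}$

Consider the simpler parametrised integral
$$J(a) = \int_{0}^{1} 2 u^{a} \, du = \frac{2}{a + 1}.$$

Differentiating under the integral sign brings down a factor of $\ln u$:
$$\frac{dJ}{da} = \int_{0}^{1} 2 u^{a} \log{\left(u \right)} \, du = - \frac{2}{\left(a + 1\right)^{2}}.$$

Repeating $4$ times in total — each differentiation brings down another $\ln u$ — gives
$$\frac{d^{4}J}{da^{4}} = \int_{0}^{1} 2 u^{a} \log{\left(u \right)}^{4} \, du = \frac{48}{\left(a + 1\right)^{5}},$$
and the integrand here is exactly the target integrand, so $I = \frac{48}{\left(a + 1\right)^{5}}$.

Setting $a = \frac{7}{6}$:
$$I = \frac{373248}{371293}.$$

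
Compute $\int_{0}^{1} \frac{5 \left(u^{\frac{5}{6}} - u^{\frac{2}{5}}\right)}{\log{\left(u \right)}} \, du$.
$\log{\left(\frac{503284375}{130691232} \right)}$

Consider the one-parameter family: let $I(a) = \int_{0}^{1} \frac{5 \left(- u^{\frac{2}{5}} + u^{a}\right)}{\log{\left(u \right)}} \, du$.

Since $\dfrac{\partial}{\partial a}\,u^{a} = u^{a} \ln u$, the $\ln u$ in the denominator cancels and
$$\frac{dI}{da} = \int_{0}^{1} 5 u^{a} \, du = 5 \left[\frac{u^{a+1}}{a+1}\right]_0^1 = \frac{5}{a + 1}.$$

Integrating with respect to $a$ gives $I(a) = \log{\left(\frac{3125 \left(a + 1\right)^{5}}{16807} \right)} + C$.

At $a = \frac{2}{5}$ the integrand is identically $0$, so $I(\frac{2}{5}) = 0$. The closed form gives $0$, hence $C = 0$.

Setting $a = \frac{5}{6}$:
$$I = \log{\left(\frac{503284375}{130691232} \right)}.$$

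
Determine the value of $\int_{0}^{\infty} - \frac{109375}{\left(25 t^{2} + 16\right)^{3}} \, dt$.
$- \frac{65625 \pi}{16384}$

Begin with the known result
$$J(a) = \int_{0}^{\infty} - \frac{7}{a^{2} + t^{2}} \, dt = - \frac{7 \pi}{2 a}.$$

Differentiating under the integral sign with respect to $a$,
$$\frac{dJ}{da} = \int_{0}^{\infty} \frac{14 a}{\left(a^{2} + t^{2}\right)^{2}} \, dt = \frac{7 \pi}{2 a^{2}},$$
so $\int_{0}^{\infty} - \frac{7}{\left(a^{2} + t^{2}\right)^{2}} \, dt = - \frac{7 \pi}{4 a^{3}}$.

Repeating — each differentiation of $1/(t^2+a^2)^j$ produces $-2ja/(t^2+a^2)^{j+1}$ — and dividing through by $-2ja$ at each step yields, after $2$ differentiations in total,
$$\int_{0}^{\infty} - \frac{7}{\left(a^{2} + t^{2}\right)^{3}} \, dt = - \frac{21 \pi}{16 a^{5}}.$$

Setting $a = \frac{4}{5}$:
$$I = - \frac{65625 \pi}{16384}.$$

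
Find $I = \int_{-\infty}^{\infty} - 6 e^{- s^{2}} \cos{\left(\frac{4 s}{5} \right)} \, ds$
$- \frac{6 \sqrt{\pi}}{e^{\frac{4}{25}}}$

Define $I(b) = \int_{-\infty}^{\infty} - 6 e^{- s^{2}} \cos{\left(b s \right)} \, ds$.

Differentiating under the integral sign,
$$I'(b) = \int_{-\infty}^{\infty} 6 s e^{- s^{2}} \sin{\left(b s \right)} \, ds.$$

Integrate $\int_{-\infty}^{\infty} s \sin(b s)\, e^{- s^{2}}\, ds$ by parts with $u = \sin(b s)$ and $dv = s\, e^{- s^{2}}\, ds$, giving $v = - \frac{e^{- s^{2}}}{2}$. The boundary term vanishes and
$$\int_{-\infty}^{\infty} s \sin(b s)\, e^{- s^{2}}\, ds = \frac{b}{2} \int_{-\infty}^{\infty} \cos(b s)\, e^{- s^{2}}\, ds,$$
so $I'(b) = - \frac{b}{2}\, I(b)$.

This is a separable first-order ODE; solving with the initial condition $I(0) = \int_{-\infty}^{\infty} - 6 e^{- s^{2}}\,ds = - 6 \sqrt{\pi}$ gives
$$I(b) = - 6 \sqrt{\pi} e^{- \frac{b^{2}}{4}}.$$

Setting $b = \frac{4}{5}$:
$$I = - \frac{6 \sqrt{\pi}}{e^{\frac{4}{25}}}.$$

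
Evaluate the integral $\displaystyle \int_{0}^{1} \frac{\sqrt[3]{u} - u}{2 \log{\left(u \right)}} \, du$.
$- \frac{\log{\left(3 \right)}}{2} + \frac{\log{\left(2 \right)}}{2}$

Replace the exponent $\frac{1}{3}$ by a parameter $a$: let $I(a) = \int_{0}^{1} \frac{- u + u^{a}}{2 \log{\left(u \right)}} \, du$.

Since $\dfrac{\partial}{\partial a}\,u^{a} = u^{a} \ln u$, the $\ln u$ in the denominator cancels and
$$\frac{dI}{da} = \int_{0}^{1} \frac{1}{2} u^{a} \, du = \frac{1}{2} \left[\frac{u^{a+1}}{a+1}\right]_0^1 = \frac{1}{2 \left(a + 1\right)}.$$

Integrating with respect to $a$ gives $I(a) = \frac{\log{\left(a + 1 \right)}}{2} - \frac{\log{\left(2 \right)}}{2} + C$.

At $a = 1$ the integrand is identically $0$, so $I(1) = 0$. The closed form gives $0$, hence $C = 0$.

Setting $a = \frac{1}{3}$:
$$I = - \frac{\log{\left(3 \right)}}{2} + \frac{\log{\left(2 \right)}}{2}.$$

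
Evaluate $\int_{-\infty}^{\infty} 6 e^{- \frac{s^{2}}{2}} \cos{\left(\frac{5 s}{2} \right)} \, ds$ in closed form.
$\frac{6 \sqrt{2} \sqrt{\pi}}{e^{\frac{25}{8}}}$

Let $b$ denote the cosine frequency and define $I(b) = \int_{-\infty}^{\infty} 6 e^{- \frac{s^{2}}{2}} \cos{\left(b s \right)} \, ds$.

Differentiating under the integral sign,
$$I'(b) = \int_{-\infty}^{\infty} - 6 s e^{- \frac{s^{2}}{2}} \sin{\left(b s \right)} \, ds.$$

Integrate $\int_{-\infty}^{\infty} s \sin(b s)\, e^{- \frac{s^{2}}{2}}\, ds$ by parts with $u = \sin(b s)$ and $dv = s\, e^{- \frac{s^{2}}{2}}\, ds$, giving $v = - e^{- \frac{s^{2}}{2}}$. The boundary term vanishes and
$$\int_{-\infty}^{\infty} s \sin(b s)\, e^{- \frac{s^{2}}{2}}\, ds = b \int_{-\infty}^{\infty} \cos(b s)\, e^{- \frac{s^{2}}{2}}\, ds,$$
so $I'(b) = - b\, I(b)$.

This is a separable first-order ODE; solving with the initial condition $I(0) = \int_{-\infty}^{\infty} 6 e^{- \frac{s^{2}}{2}}\,ds = 6 \sqrt{2} \sqrt{\pi}$ gives
$$I(b) = 6 \sqrt{2} \sqrt{\pi} e^{- \frac{b^{2}}{2}}.$$

Setting $b = \frac{5}{2}$:
$$I = \frac{6 \sqrt{2} \sqrt{\pi}}{e^{\frac{25}{8}}}.$$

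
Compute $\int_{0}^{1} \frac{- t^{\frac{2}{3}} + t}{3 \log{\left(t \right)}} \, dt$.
$- \frac{\log{\left(5 \right)}}{3} + \frac{\log{\left(2 \right)}}{3} + \frac{\log{\left(3 \right)}}{3}$

Replace the exponent $1$ by a parameter $a$: let $I(a) = \int_{0}^{1} \frac{- t^{\frac{2}{3}} + t^{a}}{3 \log{\left(t \right)}} \, dt$.

Since $\dfrac{\partial}{\partial a}\,t^{a} = t^{a} \ln t$, the $\ln t$ in the denominator cancels and
$$\frac{dI}{da} = \int_{0}^{1} \frac{1}{3} t^{a} \, dt = \frac{1}{3} \left[\frac{t^{a+1}}{a+1}\right]_0^1 = \frac{1}{3 \left(a + 1\right)}.$$

Integrating with respect to $a$ gives $I(a) = \frac{\log{\left(a + 1 \right)}}{3} - \frac{\log{\left(5 \right)}}{3} + \frac{\log{\left(3 \right)}}{3} + C$.

At $a = \frac{2}{3}$ the integrand is identically $0$, so $I(\frac{2}{3}) = 0$. The closed form gives $0$, hence $C = 0$.

Setting $a = 1$:
$$I = - \frac{\log{\left(5 \right)}}{3} + \frac{\log{\left(2 \right)}}{3} + \frac{\log{\left(3 \right)}}{3}.$$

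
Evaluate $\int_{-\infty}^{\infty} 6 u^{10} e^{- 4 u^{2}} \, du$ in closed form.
$\frac{2835 \sqrt{\pi}}{32768}$

Begin with the known integral
$$J(a) = \int_{-\infty}^{\infty} 6 e^{- a u^{2}} \, du = \frac{6 \sqrt{\pi}}{\sqrt{a}}.$$

Differentiating under the integral sign brings down a factor of $(-u^2)$:
$$\frac{dJ}{da} = \int_{-\infty}^{\infty} - 6 u^{2} e^{- a u^{2}} \, du = - \frac{3 \sqrt{\pi}}{a^{\frac{3}{2}}}.$$

Repeating $5$ times in total — each differentiation brings down another $(-u^2)$ — gives
$$\frac{d^{5}J}{da^{5}} = \int_{-\infty}^{\infty} - 6 u^{10} e^{- a u^{2}} \, du = - \frac{2835 \sqrt{\pi}}{16 a^{\frac{11}{2}}},$$
and the integrand here is $(-1)^{5}$ times the target integrand, so $I = (-1)^{5}\,\frac{d^{5}J}{da^{5}} = \frac{2835 \sqrt{\pi}}{16 a^{\frac{11}{2}}}$.

Setting $a = 4$:
$$I = \frac{2835 \sqrt{\pi}}{32768}.$$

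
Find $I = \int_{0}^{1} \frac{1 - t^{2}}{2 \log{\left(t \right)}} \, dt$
$- \frac{\log{\left(3 \right)}}{2}$

Replace the exponent $2$ by a parameter $a$: let $I(a) = \int_{0}^{1} \frac{1 - t^{a}}{2 \log{\left(t \right)}} \, dt$.

Since $\dfrac{\partial}{\partial a}\,t^{a} = t^{a} \ln t$, the $\ln t$ in the denominator cancels and
$$\frac{dI}{da} = \int_{0}^{1} - \frac{1}{2} t^{a} \, dt = - \frac{1}{2} \left[\frac{t^{a+1}}{a+1}\right]_0^1 = - \frac{1}{2 a + 2}.$$

Integrating with respect to $a$ gives $I(a) = - \frac{\log{\left(a + 1 \right)}}{2} + C$.

At $a = 0$ the integrand is identically $0$, so $I(0) = 0$. The closed form gives $0$, hence $C = 0$.

Setting $a = 2$:
$$I = - \frac{\log{\left(3 \right)}}{2}.$$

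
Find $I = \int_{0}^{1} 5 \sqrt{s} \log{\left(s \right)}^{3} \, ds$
$- \frac{160}{27}$

Begin with the known integral
$$J(a) = \int_{0}^{1} 5 s^{a} \, ds = \frac{5}{a + 1}.$$

Differentiating under the integral sign brings down a factor of $\ln s$:
$$\frac{dJ}{da} = \int_{0}^{1} 5 s^{a} \log{\left(s \right)} \, ds = - \frac{5}{\left(a + 1\right)^{2}}.$$

Repeating $3$ times in total — each differentiation brings down another $\ln s$ — gives
$$\frac{d^{3}J}{da^{3}} = \int_{0}^{1} 5 s^{a} \log{\left(s \right)}^{3} \, ds = - \frac{30}{\left(a + 1\right)^{4}},$$
and the integrand here is exactly the target integrand, so $I = - \frac{30}{\left(a + 1\right)^{4}}$.

Setting $a = \frac{1}{2}$:
$$I = - \frac{160}{27}.$$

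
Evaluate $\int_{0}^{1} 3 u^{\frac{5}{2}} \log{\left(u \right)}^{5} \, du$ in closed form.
$- \frac{23040}{117649}$

Consider the simpler parametrised integral
$$J(a) = \int_{0}^{1} 3 u^{a} \, du = \frac{3}{a + 1}.$$

Differentiating under the integral sign brings down a factor of $\ln u$:
$$\frac{dJ}{da} = \int_{0}^{1} 3 u^{a} \log{\left(u \right)} \, du = - \frac{3}{\left(a + 1\right)^{2}}.$$

Repeating $5$ times in total — each differentiation brings down another $\ln u$ — gives
$$\frac{d^{5}J}{da^{5}} = \int_{0}^{1} 3 u^{a} \log{\left(u \right)}^{5} \, du = - \frac{360}{\left(a + 1\right)^{6}},$$
and the integrand here is exactly the target integrand, so $I = - \frac{360}{\left(a + 1\right)^{6}}$.

Setting $a = \frac{5}{2}$:
$$I = - \frac{23040}{117649}.$$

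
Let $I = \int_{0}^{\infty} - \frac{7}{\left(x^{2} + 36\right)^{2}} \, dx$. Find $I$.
$- \frac{7 \pi}{864}$

Start from the standard arctangent integral
$$J(a) = \int_{0}^{\infty} - \frac{7}{a^{2} + x^{2}} \, dx = - \frac{7 \pi}{2 a}.$$

Differentiating under the integral sign with respect to $a$,
$$\frac{dJ}{da} = \int_{0}^{\infty} \frac{14 a}{\left(a^{2} + x^{2}\right)^{2}} \, dx = \frac{7 \pi}{2 a^{2}},$$
so $\int_{0}^{\infty} - \frac{7}{\left(a^{2} + x^{2}\right)^{2}} \, dx = - \frac{7 \pi}{4 a^{3}}$.

Setting $a = 6$:
$$I = - \frac{7 \pi}{864}.$$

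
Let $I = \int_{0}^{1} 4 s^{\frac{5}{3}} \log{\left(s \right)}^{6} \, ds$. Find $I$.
$\frac{98415}{32768}$

Begin with the known integral
$$J(a) = \int_{0}^{1} 4 s^{a} \, ds = \frac{4}{a + 1}.$$

Differentiating under the integral sign brings down a factor of $\ln s$:
$$\frac{dJ}{da} = \int_{0}^{1} 4 s^{a} \log{\left(s \right)} \, ds = - \frac{4}{\left(a + 1\right)^{2}}.$$

Repeating $6$ times in total — each differentiation brings down another $\ln s$ — gives
$$\frac{d^{6}J}{da^{6}} = \int_{0}^{1} 4 s^{a} \log{\left(s \right)}^{6} \, ds = \frac{2880}{\left(a + 1\right)^{7}},$$
and the integrand here is exactly the target integrand, so $I = \frac{2880}{\left(a + 1\right)^{7}}$.

Setting $a = \frac{5}{3}$:
$$I = \frac{98415}{32768}.$$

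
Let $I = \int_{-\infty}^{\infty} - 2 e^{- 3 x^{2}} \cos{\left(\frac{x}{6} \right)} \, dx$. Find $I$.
$- \frac{2 \sqrt{3} \sqrt{\pi}}{3 e^{\frac{1}{432}}}$

Define $I(b) = \int_{-\infty}^{\infty} - 2 e^{- 3 x^{2}} \cos{\left(b x \right)} \, dx$.

Differentiating under the integral sign,
$$I'(b) = \int_{-\infty}^{\infty} 2 x e^{- 3 x^{2}} \sin{\left(b x \right)} \, dx.$$

Integrate $\int_{-\infty}^{\infty} x \sin(b x)\, e^{- 3 x^{2}}\, dx$ by parts with $u = \sin(b x)$ and $dv = x\, e^{- 3 x^{2}}\, dx$, giving $v = - \frac{e^{- 3 x^{2}}}{6}$. The boundary term vanishes and
$$\int_{-\infty}^{\infty} x \sin(b x)\, e^{- 3 x^{2}}\, dx = \frac{b}{6} \int_{-\infty}^{\infty} \cos(b x)\, e^{- 3 x^{2}}\, dx,$$
so $I'(b) = - \frac{b}{6}\, I(b)$.

This is a separable first-order ODE; solving with the initial condition $I(0) = \int_{-\infty}^{\infty} - 2 e^{- 3 x^{2}}\,dx = - \frac{2 \sqrt{3} \sqrt{\pi}}{3}$ gives
$$I(b) = - \frac{2 \sqrt{3} \sqrt{\pi} e^{- \frac{b^{2}}{12}}}{3}.$$

Setting $b = \frac{1}{6}$:
$$I = - \frac{2 \sqrt{3} \sqrt{\pi}}{3 e^{\frac{1}{432}}}.$$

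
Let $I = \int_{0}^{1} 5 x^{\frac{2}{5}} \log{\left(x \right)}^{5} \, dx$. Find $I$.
$- \frac{9375000}{117649}$

Consider the simpler parametrised integral
$$J(a) = \int_{0}^{1} 5 x^{a} \, dx = \frac{5}{a + 1}.$$

Differentiating under the integral sign brings down a factor of $\ln x$:
$$\frac{dJ}{da} = \int_{0}^{1} 5 x^{a} \log{\left(x \right)} \, dx = - \frac{5}{\left(a + 1\right)^{2}}.$$

Repeating $5$ times in total — each differentiation brings down another $\ln x$ — gives
$$\frac{d^{5}J}{da^{5}} = \int_{0}^{1} 5 x^{a} \log{\left(x \right)}^{5} \, dx = - \frac{600}{\left(a + 1\right)^{6}},$$
and the integrand here is exactly the target integrand, so $I = - \frac{600}{\left(a + 1\right)^{6}}$.

Setting $a = \frac{2}{5}$:
$$I = - \frac{9375000}{117649}.$$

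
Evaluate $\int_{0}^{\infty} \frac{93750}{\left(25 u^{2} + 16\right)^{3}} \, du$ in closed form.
$\frac{28125 \pi}{8192}$

Start from the standard arctangent integral
$$J(a) = \int_{0}^{\infty} \frac{6}{a^{2} + u^{2}} \, du = \frac{3 \pi}{a}.$$

Differentiating under the integral sign with respect to $a$,
$$\frac{dJ}{da} = \int_{0}^{\infty} - \frac{12 a}{\left(a^{2} + u^{2}\right)^{2}} \, du = - \frac{3 \pi}{a^{2}},$$
so $\int_{0}^{\infty} \frac{6}{\left(a^{2} + u^{2}\right)^{2}} \, du = \frac{3 \pi}{2 a^{3}}$.

Repeating — each differentiation of $1/(u^2+a^2)^j$ produces $-2ja/(u^2+a^2)^{j+1}$ — and dividing through by $-2ja$ at each step yields, after $2$ differentiations in total,
$$\int_{0}^{\infty} \frac{6}{\left(a^{2} + u^{2}\right)^{3}} \, du = \frac{9 \pi}{8 a^{5}}.$$

Setting $a = \frac{4}{5}$:
$$I = \frac{28125 \pi}{8192}.$$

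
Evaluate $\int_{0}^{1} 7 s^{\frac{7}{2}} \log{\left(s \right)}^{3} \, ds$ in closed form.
$- \frac{224}{2187}$

Start from the elementary integral
$$J(a) = \int_{0}^{1} 7 s^{a} \, ds = \frac{7}{a + 1}.$$

Differentiating under the integral sign brings down a factor of $\ln s$:
$$\frac{dJ}{da} = \int_{0}^{1} 7 s^{a} \log{\left(s \right)} \, ds = - \frac{7}{\left(a + 1\right)^{2}}.$$

Repeating $3$ times in total — each differentiation brings down another $\ln s$ — gives
$$\frac{d^{3}J}{da^{3}} = \int_{0}^{1} 7 s^{a} \log{\left(s \right)}^{3} \, ds = - \frac{42}{\left(a + 1\right)^{4}},$$
and the integrand here is exactly the target integrand, so $I = - \frac{42}{\left(a + 1\right)^{4}}$.

Setting $a = \frac{7}{2}$:
$$I = - \frac{224}{2187}.$$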